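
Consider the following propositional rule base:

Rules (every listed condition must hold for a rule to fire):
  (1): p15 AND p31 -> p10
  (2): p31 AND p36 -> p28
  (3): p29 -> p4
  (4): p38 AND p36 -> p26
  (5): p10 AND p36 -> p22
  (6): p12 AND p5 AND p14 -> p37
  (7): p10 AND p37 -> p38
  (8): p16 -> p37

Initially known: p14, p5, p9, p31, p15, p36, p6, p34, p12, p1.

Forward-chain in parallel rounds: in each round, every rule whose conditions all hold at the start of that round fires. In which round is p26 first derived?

[1] (1) [p15 AND p31 -> p10]; (2) [p31 AND p36 -> p28]; (6) [p12 AND p5 AND p14 -> p37]. ⇒ new: p10, p28, p37.
[2] (5) [p10 AND p36 -> p22]; (7) [p10 AND p37 -> p38]. ⇒ new: p22, p38.
[3] (4) [p38 AND p36 -> p26]. ⇒ new: p26.
p26 first appears in round 3.

3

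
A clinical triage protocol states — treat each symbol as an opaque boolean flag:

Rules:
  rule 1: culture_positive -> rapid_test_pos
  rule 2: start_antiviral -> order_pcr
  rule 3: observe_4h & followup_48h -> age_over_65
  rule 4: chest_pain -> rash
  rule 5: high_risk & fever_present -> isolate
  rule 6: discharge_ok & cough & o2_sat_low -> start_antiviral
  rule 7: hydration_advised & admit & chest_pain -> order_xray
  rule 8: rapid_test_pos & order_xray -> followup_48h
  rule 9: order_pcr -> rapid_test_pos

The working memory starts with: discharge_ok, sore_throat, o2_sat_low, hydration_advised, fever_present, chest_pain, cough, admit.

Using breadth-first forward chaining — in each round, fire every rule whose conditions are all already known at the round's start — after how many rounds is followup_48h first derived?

[1] rule 4 [chest_pain -> rash]; rule 6 [discharge_ok & cough & o2_sat_low -> start_antiviral]; rule 7 [hydration_advised & admit & chest_pain -> order_xray]. ⇒ new: rash, start_antiviral, order_xray.
[2] rule 2 [start_antiviral -> order_pcr]. ⇒ new: order_pcr.
[3] rule 9 [order_pcr -> rapid_test_pos]. ⇒ new: rapid_test_pos.
[4] rule 8 [rapid_test_pos & order_xray -> followup_48h]. ⇒ new: followup_48h.
followup_48h first appears in round 4.

4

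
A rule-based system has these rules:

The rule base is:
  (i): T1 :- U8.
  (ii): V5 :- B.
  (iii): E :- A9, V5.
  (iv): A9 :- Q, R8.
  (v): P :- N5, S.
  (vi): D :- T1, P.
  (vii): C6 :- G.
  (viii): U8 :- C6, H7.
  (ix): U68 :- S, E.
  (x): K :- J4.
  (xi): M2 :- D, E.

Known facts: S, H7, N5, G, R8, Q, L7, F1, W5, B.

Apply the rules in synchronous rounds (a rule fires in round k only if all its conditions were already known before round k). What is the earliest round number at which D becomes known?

4

[1] (ii) [V5 :- B.]; (iv) [A9 :- Q, R8.]; (v) [P :- N5, S.]; (vii) [C6 :- G.]. ⇒ new: V5, A9, P, C6.
[2] (iii) [E :- A9, V5.]; (viii) [U8 :- C6, H7.]. ⇒ new: E, U8.
[3] (i) [T1 :- U8.]; (ix) [U68 :- S, E.]. ⇒ new: T1, U68.
[4] (vi) [D :- T1, P.]. ⇒ new: D.
D first appears in round 4.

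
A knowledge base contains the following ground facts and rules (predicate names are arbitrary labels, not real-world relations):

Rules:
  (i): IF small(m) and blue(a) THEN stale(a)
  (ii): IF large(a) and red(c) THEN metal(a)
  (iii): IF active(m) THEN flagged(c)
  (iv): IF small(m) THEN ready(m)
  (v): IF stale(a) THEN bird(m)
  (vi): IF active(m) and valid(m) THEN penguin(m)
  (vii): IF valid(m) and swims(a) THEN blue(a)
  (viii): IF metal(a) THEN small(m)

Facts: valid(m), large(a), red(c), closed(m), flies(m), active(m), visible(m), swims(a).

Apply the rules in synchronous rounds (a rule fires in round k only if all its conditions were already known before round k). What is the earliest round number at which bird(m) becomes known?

Round 1: (ii) [IF large(a) and red(c) THEN metal(a)]; (iii) [IF active(m) THEN flagged(c)]; (vi) [IF active(m) and valid(m) THEN penguin(m)]; (vii) [IF valid(m) and swims(a) THEN blue(a)]. New: metal(a), flagged(c), penguin(m), blue(a).
Round 2: (viii) [IF metal(a) THEN small(m)]. New: small(m).
Round 3: (i) [IF small(m) and blue(a) THEN stale(a)]; (iv) [IF small(m) THEN ready(m)]. New: stale(a), ready(m).
Round 4: (v) [IF stale(a) THEN bird(m)]. New: bird(m).
bird(m) first appears in round 4.

4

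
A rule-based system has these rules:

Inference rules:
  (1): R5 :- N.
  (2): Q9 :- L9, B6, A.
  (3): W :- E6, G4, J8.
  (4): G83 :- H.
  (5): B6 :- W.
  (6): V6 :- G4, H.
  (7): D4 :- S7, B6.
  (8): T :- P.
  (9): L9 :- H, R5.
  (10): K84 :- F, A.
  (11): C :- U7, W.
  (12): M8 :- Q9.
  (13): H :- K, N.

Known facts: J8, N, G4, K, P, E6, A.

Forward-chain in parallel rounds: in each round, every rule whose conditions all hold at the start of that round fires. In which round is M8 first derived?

Round 1: (1) [R5 :- N.]; (3) [W :- E6, G4, J8.]; (8) [T :- P.]; (13) [H :- K, N.]. New: R5, W, T, H.
Round 2: (4) [G83 :- H.]; (5) [B6 :- W.]; (6) [V6 :- G4, H.]; (9) [L9 :- H, R5.]. New: G83, B6, V6, L9.
Round 3: (2) [Q9 :- L9, B6, A.]. New: Q9.
Round 4: (12) [M8 :- Q9.]. New: M8.
M8 first appears in round 4.

4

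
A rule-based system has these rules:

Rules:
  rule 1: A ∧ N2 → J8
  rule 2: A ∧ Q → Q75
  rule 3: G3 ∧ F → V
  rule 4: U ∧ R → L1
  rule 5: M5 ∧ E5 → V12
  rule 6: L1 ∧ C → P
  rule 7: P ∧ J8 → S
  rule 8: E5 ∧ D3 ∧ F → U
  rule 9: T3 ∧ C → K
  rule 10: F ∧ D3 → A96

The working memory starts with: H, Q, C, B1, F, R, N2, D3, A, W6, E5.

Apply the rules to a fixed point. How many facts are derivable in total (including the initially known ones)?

Round 1: rule 1 [A ∧ N2 → J8]; rule 2 [A ∧ Q → Q75]; rule 8 [E5 ∧ D3 ∧ F → U]; rule 10 [F ∧ D3 → A96]. New: J8, Q75, U, A96.
Round 2: rule 4 [U ∧ R → L1]. New: L1.
Round 3: rule 6 [L1 ∧ C → P]. New: P.
Round 4: rule 7 [P ∧ J8 → S]. New: S.
Closure: {A, A96, B1, C, D3, E5, F, H, J8, L1, N2, P, Q, Q75, R, S, U, W6} — 18 facts.

18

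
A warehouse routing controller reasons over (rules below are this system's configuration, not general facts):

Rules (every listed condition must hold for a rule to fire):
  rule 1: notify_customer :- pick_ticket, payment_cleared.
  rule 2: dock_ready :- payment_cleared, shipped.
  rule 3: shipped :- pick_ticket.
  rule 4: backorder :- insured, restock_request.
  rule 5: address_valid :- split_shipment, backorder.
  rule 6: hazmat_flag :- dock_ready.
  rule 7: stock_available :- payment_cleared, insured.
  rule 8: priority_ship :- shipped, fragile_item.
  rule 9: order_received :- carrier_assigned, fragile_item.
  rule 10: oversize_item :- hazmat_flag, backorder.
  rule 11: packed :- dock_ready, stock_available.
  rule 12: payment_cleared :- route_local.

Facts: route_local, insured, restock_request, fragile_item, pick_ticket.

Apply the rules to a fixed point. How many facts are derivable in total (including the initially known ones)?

[1] rule 3 [shipped :- pick_ticket.]; rule 4 [backorder :- insured, restock_request.]; rule 12 [payment_cleared :- route_local.]. ⇒ new: shipped, backorder, payment_cleared.
[2] rule 1 [notify_customer :- pick_ticket, payment_cleared.]; rule 2 [dock_ready :- payment_cleared, shipped.]; rule 7 [stock_available :- payment_cleared, insured.]; rule 8 [priority_ship :- shipped, fragile_item.]. ⇒ new: notify_customer, dock_ready, stock_available, priority_ship.
[3] rule 6 [hazmat_flag :- dock_ready.]; rule 11 [packed :- dock_ready, stock_available.]. ⇒ new: hazmat_flag, packed.
[4] rule 10 [oversize_item :- hazmat_flag, backorder.]. ⇒ new: oversize_item.
Closure: {backorder, dock_ready, fragile_item, hazmat_flag, insured, notify_customer, oversize_item, packed, payment_cleared, pick_ticket, priority_ship, restock_request, route_local, shipped, stock_available} — 15 facts.

15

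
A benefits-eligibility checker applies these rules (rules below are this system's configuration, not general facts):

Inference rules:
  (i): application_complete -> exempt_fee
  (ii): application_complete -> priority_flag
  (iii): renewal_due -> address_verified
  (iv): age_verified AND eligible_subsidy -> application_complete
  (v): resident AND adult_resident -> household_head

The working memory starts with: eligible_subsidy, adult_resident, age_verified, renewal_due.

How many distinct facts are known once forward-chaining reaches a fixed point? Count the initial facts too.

8

Round 1: (iii) [renewal_due -> address_verified]; (iv) [age_verified AND eligible_subsidy -> application_complete]. New: address_verified, application_complete.
Round 2: (i) [application_complete -> exempt_fee]; (ii) [application_complete -> priority_flag]. New: exempt_fee, priority_flag.
Closure: {address_verified, adult_resident, age_verified, application_complete, eligible_subsidy, exempt_fee, priority_flag, renewal_due} — 8 facts.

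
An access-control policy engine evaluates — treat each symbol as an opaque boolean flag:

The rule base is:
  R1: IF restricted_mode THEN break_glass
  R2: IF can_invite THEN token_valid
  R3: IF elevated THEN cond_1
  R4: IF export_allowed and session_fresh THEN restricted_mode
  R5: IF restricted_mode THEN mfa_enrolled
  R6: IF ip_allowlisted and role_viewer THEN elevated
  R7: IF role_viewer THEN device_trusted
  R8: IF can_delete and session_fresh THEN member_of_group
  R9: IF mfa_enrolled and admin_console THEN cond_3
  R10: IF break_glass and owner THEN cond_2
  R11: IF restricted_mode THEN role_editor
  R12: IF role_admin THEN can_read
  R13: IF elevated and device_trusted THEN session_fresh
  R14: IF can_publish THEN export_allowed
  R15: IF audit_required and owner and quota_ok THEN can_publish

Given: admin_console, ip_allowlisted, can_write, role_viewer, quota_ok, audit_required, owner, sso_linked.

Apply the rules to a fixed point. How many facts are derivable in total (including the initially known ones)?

20

Round 1 — R6, R7, R15, derive elevated, device_trusted, can_publish.
Round 2 — R3, R13, R14, derive cond_1, session_fresh, export_allowed.
Round 3 — R4, derive restricted_mode.
Round 4 — R1, R5, R11, derive break_glass, mfa_enrolled, role_editor.
Round 5 — R9, R10, derive cond_3, cond_2.
Closure: {admin_console, audit_required, break_glass, can_publish, can_write, cond_1, cond_2, cond_3, device_trusted, elevated, export_allowed, ip_allowlisted, mfa_enrolled, owner, quota_ok, restricted_mode, role_editor, role_viewer, session_fresh, sso_linked} — 20 facts.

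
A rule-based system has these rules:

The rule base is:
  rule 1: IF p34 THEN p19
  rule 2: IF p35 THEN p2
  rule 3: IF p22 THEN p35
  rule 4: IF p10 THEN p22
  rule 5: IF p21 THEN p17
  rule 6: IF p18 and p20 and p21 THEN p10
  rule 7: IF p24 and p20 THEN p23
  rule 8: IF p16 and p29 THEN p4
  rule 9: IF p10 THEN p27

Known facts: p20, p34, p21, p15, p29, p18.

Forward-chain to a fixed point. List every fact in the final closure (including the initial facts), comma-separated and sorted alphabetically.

p10, p15, p17, p18, p19, p2, p20, p21, p22, p27, p29, p34, p35

[1] rule 1 [IF p34 THEN p19]; rule 5 [IF p21 THEN p17]; rule 6 [IF p18 and p20 and p21 THEN p10]. ⇒ new: p19, p17, p10.
[2] rule 4 [IF p10 THEN p22]; rule 9 [IF p10 THEN p27]. ⇒ new: p22, p27.
[3] rule 3 [IF p22 THEN p35]. ⇒ new: p35.
[4] rule 2 [IF p35 THEN p2]. ⇒ new: p2.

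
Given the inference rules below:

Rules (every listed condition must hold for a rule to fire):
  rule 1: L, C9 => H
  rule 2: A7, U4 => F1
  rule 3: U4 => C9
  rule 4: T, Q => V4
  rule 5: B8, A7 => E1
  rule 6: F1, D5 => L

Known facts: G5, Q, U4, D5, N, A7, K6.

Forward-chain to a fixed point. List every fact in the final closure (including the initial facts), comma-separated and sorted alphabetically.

Round 1: rule 2 [A7, U4 => F1]; rule 3 [U4 => C9]. New: F1, C9.
Round 2: rule 6 [F1, D5 => L]. New: L.
Round 3: rule 1 [L, C9 => H]. New: H.

A7, C9, D5, F1, G5, H, K6, L, N, Q, U4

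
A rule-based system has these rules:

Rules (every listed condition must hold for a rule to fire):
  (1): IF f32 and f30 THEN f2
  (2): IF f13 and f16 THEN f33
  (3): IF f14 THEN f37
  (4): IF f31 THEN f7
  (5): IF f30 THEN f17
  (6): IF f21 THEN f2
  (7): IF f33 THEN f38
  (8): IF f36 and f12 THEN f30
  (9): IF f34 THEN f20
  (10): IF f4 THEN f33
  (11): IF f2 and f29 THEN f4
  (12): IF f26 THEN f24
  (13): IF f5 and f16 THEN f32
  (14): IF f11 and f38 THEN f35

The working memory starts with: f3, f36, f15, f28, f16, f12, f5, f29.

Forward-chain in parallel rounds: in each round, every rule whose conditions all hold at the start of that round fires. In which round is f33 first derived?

4

[1] (8) [IF f36 and f12 THEN f30]; (13) [IF f5 and f16 THEN f32]. ⇒ new: f30, f32.
[2] (1) [IF f32 and f30 THEN f2]; (5) [IF f30 THEN f17]. ⇒ new: f2, f17.
[3] (11) [IF f2 and f29 THEN f4]. ⇒ new: f4.
[4] (10) [IF f4 THEN f33]. ⇒ new: f33.
f33 first appears in round 4.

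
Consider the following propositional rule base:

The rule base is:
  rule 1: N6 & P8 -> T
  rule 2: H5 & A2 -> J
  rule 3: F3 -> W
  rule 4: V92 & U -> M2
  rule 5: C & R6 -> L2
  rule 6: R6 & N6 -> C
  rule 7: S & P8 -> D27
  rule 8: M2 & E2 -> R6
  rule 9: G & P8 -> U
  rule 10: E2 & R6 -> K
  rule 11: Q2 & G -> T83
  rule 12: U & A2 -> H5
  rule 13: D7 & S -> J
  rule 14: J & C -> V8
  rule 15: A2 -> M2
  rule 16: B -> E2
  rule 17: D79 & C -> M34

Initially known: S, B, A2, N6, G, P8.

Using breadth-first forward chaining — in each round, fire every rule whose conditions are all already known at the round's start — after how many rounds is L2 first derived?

Round 1 — rule 1, rule 7, rule 9, rule 15, rule 16, derive T, D27, U, M2, E2.
Round 2 — rule 8, rule 12, derive R6, H5.
Round 3 — rule 2, rule 6, rule 10, derive J, C, K.
Round 4 — rule 5, rule 14, derive L2, V8.
L2 first appears in round 4.

4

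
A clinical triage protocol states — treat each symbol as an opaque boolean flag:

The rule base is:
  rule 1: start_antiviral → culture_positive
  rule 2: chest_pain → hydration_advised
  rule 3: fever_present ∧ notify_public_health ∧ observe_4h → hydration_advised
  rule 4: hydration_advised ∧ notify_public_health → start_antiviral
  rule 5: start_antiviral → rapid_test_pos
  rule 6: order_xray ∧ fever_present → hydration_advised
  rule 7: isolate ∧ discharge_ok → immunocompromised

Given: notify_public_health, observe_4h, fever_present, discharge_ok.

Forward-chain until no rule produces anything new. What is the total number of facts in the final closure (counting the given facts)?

Round 1 fires rule 3, giving hydration_advised.
Round 2 fires rule 4, giving start_antiviral.
Round 3 fires rule 1, rule 5, giving culture_positive, rapid_test_pos.
Closure: {culture_positive, discharge_ok, fever_present, hydration_advised, notify_public_health, observe_4h, rapid_test_pos, start_antiviral} — 8 facts.

8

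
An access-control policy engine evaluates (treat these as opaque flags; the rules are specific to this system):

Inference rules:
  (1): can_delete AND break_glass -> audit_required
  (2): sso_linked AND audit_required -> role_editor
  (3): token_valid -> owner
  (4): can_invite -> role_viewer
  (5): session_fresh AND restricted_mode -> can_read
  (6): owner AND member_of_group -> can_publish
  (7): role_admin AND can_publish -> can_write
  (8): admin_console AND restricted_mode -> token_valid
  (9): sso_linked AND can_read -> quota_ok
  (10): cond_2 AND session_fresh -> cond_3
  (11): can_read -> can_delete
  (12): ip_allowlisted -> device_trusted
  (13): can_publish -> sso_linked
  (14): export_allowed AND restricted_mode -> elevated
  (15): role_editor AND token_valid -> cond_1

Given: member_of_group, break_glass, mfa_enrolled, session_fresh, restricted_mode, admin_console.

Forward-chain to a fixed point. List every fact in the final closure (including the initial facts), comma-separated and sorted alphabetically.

admin_console, audit_required, break_glass, can_delete, can_publish, can_read, cond_1, member_of_group, mfa_enrolled, owner, quota_ok, restricted_mode, role_editor, session_fresh, sso_linked, token_valid

Round 1 — (5), (8), derive can_read, token_valid.
Round 2 — (3), (11), derive owner, can_delete.
Round 3 — (1), (6), derive audit_required, can_publish.
Round 4 — (13), derive sso_linked.
Round 5 — (2), (9), derive role_editor, quota_ok.
Round 6 — (15), derive cond_1.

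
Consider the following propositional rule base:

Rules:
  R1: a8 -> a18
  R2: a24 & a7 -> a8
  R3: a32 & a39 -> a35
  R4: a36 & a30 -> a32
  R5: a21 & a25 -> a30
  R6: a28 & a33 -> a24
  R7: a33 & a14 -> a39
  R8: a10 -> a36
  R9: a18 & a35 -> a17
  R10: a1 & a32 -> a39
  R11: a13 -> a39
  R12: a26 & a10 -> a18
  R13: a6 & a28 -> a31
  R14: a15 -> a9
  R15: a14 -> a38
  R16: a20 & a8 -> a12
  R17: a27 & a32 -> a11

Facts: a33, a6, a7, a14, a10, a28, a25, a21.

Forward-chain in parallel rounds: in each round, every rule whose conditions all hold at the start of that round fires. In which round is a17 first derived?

Round 1: R5 [a21 & a25 -> a30]; R6 [a28 & a33 -> a24]; R7 [a33 & a14 -> a39]; R8 [a10 -> a36]; R13 [a6 & a28 -> a31]; R15 [a14 -> a38]. New: a30, a24, a39, a36, a31, a38.
Round 2: R2 [a24 & a7 -> a8]; R4 [a36 & a30 -> a32]. New: a8, a32.
Round 3: R1 [a8 -> a18]; R3 [a32 & a39 -> a35]. New: a18, a35.
Round 4: R9 [a18 & a35 -> a17]. New: a17.
a17 first appears in round 4.

4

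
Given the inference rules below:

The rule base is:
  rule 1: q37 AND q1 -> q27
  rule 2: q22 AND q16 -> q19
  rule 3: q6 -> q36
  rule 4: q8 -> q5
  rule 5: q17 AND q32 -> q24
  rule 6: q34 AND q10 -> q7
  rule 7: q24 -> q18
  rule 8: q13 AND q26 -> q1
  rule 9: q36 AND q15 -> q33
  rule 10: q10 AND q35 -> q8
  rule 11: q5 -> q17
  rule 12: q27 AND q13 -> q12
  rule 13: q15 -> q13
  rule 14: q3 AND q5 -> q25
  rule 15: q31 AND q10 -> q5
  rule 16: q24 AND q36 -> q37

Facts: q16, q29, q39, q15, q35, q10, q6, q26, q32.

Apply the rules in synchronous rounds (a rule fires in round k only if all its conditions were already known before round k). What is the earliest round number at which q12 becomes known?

Round 1: rule 3 [q6 -> q36]; rule 10 [q10 AND q35 -> q8]; rule 13 [q15 -> q13]. Adds q36, q8, q13.
Round 2: rule 4 [q8 -> q5]; rule 8 [q13 AND q26 -> q1]; rule 9 [q36 AND q15 -> q33]. Adds q5, q1, q33.
Round 3: rule 11 [q5 -> q17]. Adds q17.
Round 4: rule 5 [q17 AND q32 -> q24]. Adds q24.
Round 5: rule 7 [q24 -> q18]; rule 16 [q24 AND q36 -> q37]. Adds q18, q37.
Round 6: rule 1 [q37 AND q1 -> q27]. Adds q27.
Round 7: rule 12 [q27 AND q13 -> q12]. Adds q12.
q12 first appears in round 7.

7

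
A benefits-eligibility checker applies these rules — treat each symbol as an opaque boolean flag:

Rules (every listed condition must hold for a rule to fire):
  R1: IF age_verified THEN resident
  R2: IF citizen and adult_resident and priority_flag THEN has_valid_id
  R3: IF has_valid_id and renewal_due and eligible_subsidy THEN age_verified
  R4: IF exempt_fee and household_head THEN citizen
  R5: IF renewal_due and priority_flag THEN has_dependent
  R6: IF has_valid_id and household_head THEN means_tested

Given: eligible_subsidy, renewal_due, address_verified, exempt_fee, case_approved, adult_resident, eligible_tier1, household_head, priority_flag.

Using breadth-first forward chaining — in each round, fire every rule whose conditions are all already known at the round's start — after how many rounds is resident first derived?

Round 1: R4 [IF exempt_fee and household_head THEN citizen]; R5 [IF renewal_due and priority_flag THEN has_dependent]. New: citizen, has_dependent.
Round 2: R2 [IF citizen and adult_resident and priority_flag THEN has_valid_id]. New: has_valid_id.
Round 3: R3 [IF has_valid_id and renewal_due and eligible_subsidy THEN age_verified]; R6 [IF has_valid_id and household_head THEN means_tested]. New: age_verified, means_tested.
Round 4: R1 [IF age_verified THEN resident]. New: resident.
resident first appears in round 4.

4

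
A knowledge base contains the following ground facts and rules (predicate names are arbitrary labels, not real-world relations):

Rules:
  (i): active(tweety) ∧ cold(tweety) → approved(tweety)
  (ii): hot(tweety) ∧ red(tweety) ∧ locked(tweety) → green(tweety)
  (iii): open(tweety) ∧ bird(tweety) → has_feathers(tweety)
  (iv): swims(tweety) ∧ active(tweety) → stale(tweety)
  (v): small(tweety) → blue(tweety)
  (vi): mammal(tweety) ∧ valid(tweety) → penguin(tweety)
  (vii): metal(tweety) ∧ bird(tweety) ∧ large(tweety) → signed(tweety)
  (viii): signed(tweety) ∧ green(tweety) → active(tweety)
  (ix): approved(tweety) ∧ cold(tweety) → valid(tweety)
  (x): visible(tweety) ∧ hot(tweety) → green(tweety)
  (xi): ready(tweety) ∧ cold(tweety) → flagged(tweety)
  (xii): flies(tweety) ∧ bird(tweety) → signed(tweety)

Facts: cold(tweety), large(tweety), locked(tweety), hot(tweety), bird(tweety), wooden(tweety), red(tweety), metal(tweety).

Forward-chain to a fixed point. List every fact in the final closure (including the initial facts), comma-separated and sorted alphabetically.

active(tweety), approved(tweety), bird(tweety), cold(tweety), green(tweety), hot(tweety), large(tweety), locked(tweety), metal(tweety), red(tweety), signed(tweety), valid(tweety), wooden(tweety)

Round 1 fires (ii), (vii), giving green(tweety), signed(tweety).
Round 2 fires (viii), giving active(tweety).
Round 3 fires (i), giving approved(tweety).
Round 4 fires (ix), giving valid(tweety).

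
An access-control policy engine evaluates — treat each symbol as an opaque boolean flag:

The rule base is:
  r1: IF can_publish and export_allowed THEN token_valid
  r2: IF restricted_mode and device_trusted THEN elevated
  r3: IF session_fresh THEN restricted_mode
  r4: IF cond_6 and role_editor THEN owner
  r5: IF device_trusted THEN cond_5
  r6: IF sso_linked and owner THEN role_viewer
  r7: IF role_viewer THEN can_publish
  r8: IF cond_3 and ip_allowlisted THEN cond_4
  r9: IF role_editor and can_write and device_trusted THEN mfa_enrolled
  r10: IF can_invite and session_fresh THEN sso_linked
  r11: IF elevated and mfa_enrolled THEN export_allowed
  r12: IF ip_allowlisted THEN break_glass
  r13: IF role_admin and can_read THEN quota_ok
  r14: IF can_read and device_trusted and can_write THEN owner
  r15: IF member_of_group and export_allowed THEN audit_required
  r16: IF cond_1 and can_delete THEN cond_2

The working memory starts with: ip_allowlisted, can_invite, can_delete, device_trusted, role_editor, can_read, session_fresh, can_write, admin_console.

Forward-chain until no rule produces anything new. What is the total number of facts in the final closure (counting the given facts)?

[1] r3 [IF session_fresh THEN restricted_mode]; r5 [IF device_trusted THEN cond_5]; r9 [IF role_editor and can_write and device_trusted THEN mfa_enrolled]; r10 [IF can_invite and session_fresh THEN sso_linked]; r12 [IF ip_allowlisted THEN break_glass]; r14 [IF can_read and device_trusted and can_write THEN owner]. ⇒ new: restricted_mode, cond_5, mfa_enrolled, sso_linked, break_glass, owner.
[2] r2 [IF restricted_mode and device_trusted THEN elevated]; r6 [IF sso_linked and owner THEN role_viewer]. ⇒ new: elevated, role_viewer.
[3] r7 [IF role_viewer THEN can_publish]; r11 [IF elevated and mfa_enrolled THEN export_allowed]. ⇒ new: can_publish, export_allowed.
[4] r1 [IF can_publish and export_allowed THEN token_valid]. ⇒ new: token_valid.
Closure: {admin_console, break_glass, can_delete, can_invite, can_publish, can_read, can_write, cond_5, device_trusted, elevated, export_allowed, ip_allowlisted, mfa_enrolled, owner, restricted_mode, role_editor, role_viewer, session_fresh, sso_linked, token_valid} — 20 facts.

20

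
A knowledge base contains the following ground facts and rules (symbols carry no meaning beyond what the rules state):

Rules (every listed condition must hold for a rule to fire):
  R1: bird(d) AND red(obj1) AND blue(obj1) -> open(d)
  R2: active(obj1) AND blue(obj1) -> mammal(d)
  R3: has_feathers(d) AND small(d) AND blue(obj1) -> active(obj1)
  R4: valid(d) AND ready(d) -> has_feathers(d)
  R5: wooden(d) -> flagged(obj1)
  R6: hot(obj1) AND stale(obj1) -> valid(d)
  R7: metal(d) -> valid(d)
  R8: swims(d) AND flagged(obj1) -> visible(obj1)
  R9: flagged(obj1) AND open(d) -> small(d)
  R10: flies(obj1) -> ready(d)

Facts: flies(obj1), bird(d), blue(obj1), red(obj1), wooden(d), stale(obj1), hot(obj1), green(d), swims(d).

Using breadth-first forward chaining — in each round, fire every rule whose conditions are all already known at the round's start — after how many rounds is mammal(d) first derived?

[1] R1 [bird(d) AND red(obj1) AND blue(obj1) -> open(d)]; R5 [wooden(d) -> flagged(obj1)]; R6 [hot(obj1) AND stale(obj1) -> valid(d)]; R10 [flies(obj1) -> ready(d)]. ⇒ new: open(d), flagged(obj1), valid(d), ready(d).
[2] R4 [valid(d) AND ready(d) -> has_feathers(d)]; R8 [swims(d) AND flagged(obj1) -> visible(obj1)]; R9 [flagged(obj1) AND open(d) -> small(d)]. ⇒ new: has_feathers(d), visible(obj1), small(d).
[3] R3 [has_feathers(d) AND small(d) AND blue(obj1) -> active(obj1)]. ⇒ new: active(obj1).
[4] R2 [active(obj1) AND blue(obj1) -> mammal(d)]. ⇒ new: mammal(d).
mammal(d) first appears in round 4.

4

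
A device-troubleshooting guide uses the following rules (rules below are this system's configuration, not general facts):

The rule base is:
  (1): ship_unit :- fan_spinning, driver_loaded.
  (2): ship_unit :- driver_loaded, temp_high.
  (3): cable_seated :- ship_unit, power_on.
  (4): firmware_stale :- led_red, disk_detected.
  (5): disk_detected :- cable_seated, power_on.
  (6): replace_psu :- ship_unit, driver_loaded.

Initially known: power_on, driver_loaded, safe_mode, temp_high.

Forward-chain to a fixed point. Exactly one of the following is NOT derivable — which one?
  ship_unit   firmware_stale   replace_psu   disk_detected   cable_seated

[1] (2) [ship_unit :- driver_loaded, temp_high.]. ⇒ new: ship_unit.
[2] (3) [cable_seated :- ship_unit, power_on.]; (6) [replace_psu :- ship_unit, driver_loaded.]. ⇒ new: cable_seated, replace_psu.
[3] (5) [disk_detected :- cable_seated, power_on.]. ⇒ new: disk_detected.
Derived: cable_seated (round 2), replace_psu (round 2), ship_unit (round 1), disk_detected (round 3). firmware_stale never appears in any round.

firmware_stale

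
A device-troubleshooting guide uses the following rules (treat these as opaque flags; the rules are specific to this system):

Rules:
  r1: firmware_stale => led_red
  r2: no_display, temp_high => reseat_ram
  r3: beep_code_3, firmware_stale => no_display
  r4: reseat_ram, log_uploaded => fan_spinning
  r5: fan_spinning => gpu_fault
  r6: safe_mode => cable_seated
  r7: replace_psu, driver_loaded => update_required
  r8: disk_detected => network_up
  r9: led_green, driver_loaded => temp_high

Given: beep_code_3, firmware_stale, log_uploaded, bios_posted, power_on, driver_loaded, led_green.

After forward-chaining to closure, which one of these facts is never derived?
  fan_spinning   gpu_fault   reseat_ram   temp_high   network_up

Round 1 fires r1, r3, r9, giving led_red, no_display, temp_high.
Round 2 fires r2, giving reseat_ram.
Round 3 fires r4, giving fan_spinning.
Round 4 fires r5, giving gpu_fault.
Derived: temp_high (round 1), fan_spinning (round 3), gpu_fault (round 4), reseat_ram (round 2). network_up never appears in any round.

network_up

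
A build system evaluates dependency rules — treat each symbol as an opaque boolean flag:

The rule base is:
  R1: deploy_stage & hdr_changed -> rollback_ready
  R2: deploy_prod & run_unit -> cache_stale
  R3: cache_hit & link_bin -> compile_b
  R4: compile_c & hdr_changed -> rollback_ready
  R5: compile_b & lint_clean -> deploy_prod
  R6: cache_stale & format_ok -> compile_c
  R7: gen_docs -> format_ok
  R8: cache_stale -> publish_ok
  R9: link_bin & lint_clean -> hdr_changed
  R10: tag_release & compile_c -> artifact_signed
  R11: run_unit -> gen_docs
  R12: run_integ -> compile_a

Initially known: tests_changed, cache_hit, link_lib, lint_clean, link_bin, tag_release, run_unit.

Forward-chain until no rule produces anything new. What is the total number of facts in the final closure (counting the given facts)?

Round 1: R3 [cache_hit & link_bin -> compile_b]; R9 [link_bin & lint_clean -> hdr_changed]; R11 [run_unit -> gen_docs]. Adds compile_b, hdr_changed, gen_docs.
Round 2: R5 [compile_b & lint_clean -> deploy_prod]; R7 [gen_docs -> format_ok]. Adds deploy_prod, format_ok.
Round 3: R2 [deploy_prod & run_unit -> cache_stale]. Adds cache_stale.
Round 4: R6 [cache_stale & format_ok -> compile_c]; R8 [cache_stale -> publish_ok]. Adds compile_c, publish_ok.
Round 5: R4 [compile_c & hdr_changed -> rollback_ready]; R10 [tag_release & compile_c -> artifact_signed]. Adds rollback_ready, artifact_signed.
Closure: {artifact_signed, cache_hit, cache_stale, compile_b, compile_c, deploy_prod, format_ok, gen_docs, hdr_changed, link_bin, link_lib, lint_clean, publish_ok, rollback_ready, run_unit, tag_release, tests_changed} — 17 facts.

17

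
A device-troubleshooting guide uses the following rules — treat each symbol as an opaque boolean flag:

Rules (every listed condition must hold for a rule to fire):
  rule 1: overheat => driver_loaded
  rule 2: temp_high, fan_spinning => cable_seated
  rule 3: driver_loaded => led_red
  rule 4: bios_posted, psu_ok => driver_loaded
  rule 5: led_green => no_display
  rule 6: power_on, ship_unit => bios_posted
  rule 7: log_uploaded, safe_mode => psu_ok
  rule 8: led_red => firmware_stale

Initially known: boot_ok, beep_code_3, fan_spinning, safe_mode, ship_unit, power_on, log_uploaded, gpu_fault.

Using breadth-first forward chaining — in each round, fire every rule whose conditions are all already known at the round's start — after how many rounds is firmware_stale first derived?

[1] rule 6 [power_on, ship_unit => bios_posted]; rule 7 [log_uploaded, safe_mode => psu_ok]. ⇒ new: bios_posted, psu_ok.
[2] rule 4 [bios_posted, psu_ok => driver_loaded]. ⇒ new: driver_loaded.
[3] rule 3 [driver_loaded => led_red]. ⇒ new: led_red.
[4] rule 8 [led_red => firmware_stale]. ⇒ new: firmware_stale.
firmware_stale first appears in round 4.

4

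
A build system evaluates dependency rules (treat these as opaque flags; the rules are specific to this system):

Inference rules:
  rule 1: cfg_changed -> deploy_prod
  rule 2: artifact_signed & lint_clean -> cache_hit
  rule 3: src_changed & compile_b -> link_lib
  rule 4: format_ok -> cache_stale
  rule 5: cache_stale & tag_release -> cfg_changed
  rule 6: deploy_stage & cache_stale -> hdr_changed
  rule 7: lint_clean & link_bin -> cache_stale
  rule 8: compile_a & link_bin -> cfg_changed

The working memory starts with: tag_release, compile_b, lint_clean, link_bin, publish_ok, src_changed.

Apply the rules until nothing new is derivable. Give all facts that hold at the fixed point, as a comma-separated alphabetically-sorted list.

cache_stale, cfg_changed, compile_b, deploy_prod, link_bin, link_lib, lint_clean, publish_ok, src_changed, tag_release

[1] rule 3 [src_changed & compile_b -> link_lib]; rule 7 [lint_clean & link_bin -> cache_stale]. ⇒ new: link_lib, cache_stale.
[2] rule 5 [cache_stale & tag_release -> cfg_changed]. ⇒ new: cfg_changed.
[3] rule 1 [cfg_changed -> deploy_prod]. ⇒ new: deploy_prod.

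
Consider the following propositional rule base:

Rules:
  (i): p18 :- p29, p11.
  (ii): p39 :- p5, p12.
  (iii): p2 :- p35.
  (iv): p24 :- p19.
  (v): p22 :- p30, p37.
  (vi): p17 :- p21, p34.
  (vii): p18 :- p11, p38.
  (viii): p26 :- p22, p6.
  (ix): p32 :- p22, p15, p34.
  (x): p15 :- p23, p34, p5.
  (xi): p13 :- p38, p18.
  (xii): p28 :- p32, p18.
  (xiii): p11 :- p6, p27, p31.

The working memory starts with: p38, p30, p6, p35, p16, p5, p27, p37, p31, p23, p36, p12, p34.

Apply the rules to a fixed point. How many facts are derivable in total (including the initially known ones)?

23

Round 1: (ii) [p39 :- p5, p12.]; (iii) [p2 :- p35.]; (v) [p22 :- p30, p37.]; (x) [p15 :- p23, p34, p5.]; (xiii) [p11 :- p6, p27, p31.]. Adds p39, p2, p22, p15, p11.
Round 2: (vii) [p18 :- p11, p38.]; (viii) [p26 :- p22, p6.]; (ix) [p32 :- p22, p15, p34.]. Adds p18, p26, p32.
Round 3: (xi) [p13 :- p38, p18.]; (xii) [p28 :- p32, p18.]. Adds p13, p28.
Closure: {p11, p12, p13, p15, p16, p18, p2, p22, p23, p26, p27, p28, p30, p31, p32, p34, p35, p36, p37, p38, p39, p5, p6} — 23 facts.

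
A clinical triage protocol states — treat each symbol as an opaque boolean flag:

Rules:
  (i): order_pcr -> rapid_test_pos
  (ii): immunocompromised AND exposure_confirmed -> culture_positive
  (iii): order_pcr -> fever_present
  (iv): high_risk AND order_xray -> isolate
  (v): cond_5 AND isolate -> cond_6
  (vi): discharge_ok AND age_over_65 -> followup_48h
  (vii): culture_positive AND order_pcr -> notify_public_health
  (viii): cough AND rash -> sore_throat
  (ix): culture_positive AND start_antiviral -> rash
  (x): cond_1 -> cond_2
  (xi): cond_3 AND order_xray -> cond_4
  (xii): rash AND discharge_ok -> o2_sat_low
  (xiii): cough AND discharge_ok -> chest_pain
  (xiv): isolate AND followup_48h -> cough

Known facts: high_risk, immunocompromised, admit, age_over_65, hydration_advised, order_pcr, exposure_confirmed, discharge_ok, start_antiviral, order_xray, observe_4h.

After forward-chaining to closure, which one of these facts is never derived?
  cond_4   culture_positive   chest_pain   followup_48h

Round 1 fires (i), (ii), (iii), (iv), (vi), giving rapid_test_pos, culture_positive, fever_present, isolate, followup_48h.
Round 2 fires (vii), (ix), (xiv), giving notify_public_health, rash, cough.
Round 3 fires (viii), (xii), (xiii), giving sore_throat, o2_sat_low, chest_pain.
Derived: followup_48h (round 1), culture_positive (round 1), chest_pain (round 3). cond_4 never appears in any round.

cond_4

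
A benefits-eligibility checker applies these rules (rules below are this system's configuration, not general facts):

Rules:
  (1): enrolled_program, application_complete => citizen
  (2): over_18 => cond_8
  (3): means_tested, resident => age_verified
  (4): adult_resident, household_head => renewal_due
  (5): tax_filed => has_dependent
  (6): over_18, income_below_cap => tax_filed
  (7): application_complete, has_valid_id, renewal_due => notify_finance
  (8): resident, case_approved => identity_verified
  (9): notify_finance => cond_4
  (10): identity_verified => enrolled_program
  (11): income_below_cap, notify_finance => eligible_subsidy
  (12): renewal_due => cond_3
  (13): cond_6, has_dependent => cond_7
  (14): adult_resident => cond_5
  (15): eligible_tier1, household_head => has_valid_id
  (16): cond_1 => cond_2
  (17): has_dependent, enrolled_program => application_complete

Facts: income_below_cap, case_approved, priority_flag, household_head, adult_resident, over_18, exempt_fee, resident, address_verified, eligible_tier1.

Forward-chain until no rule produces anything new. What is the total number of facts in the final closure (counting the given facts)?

24

Round 1: (2) [over_18 => cond_8]; (4) [adult_resident, household_head => renewal_due]; (6) [over_18, income_below_cap => tax_filed]; (8) [resident, case_approved => identity_verified]; (14) [adult_resident => cond_5]; (15) [eligible_tier1, household_head => has_valid_id]. New: cond_8, renewal_due, tax_filed, identity_verified, cond_5, has_valid_id.
Round 2: (5) [tax_filed => has_dependent]; (10) [identity_verified => enrolled_program]; (12) [renewal_due => cond_3]. New: has_dependent, enrolled_program, cond_3.
Round 3: (17) [has_dependent, enrolled_program => application_complete]. New: application_complete.
Round 4: (1) [enrolled_program, application_complete => citizen]; (7) [application_complete, has_valid_id, renewal_due => notify_finance]. New: citizen, notify_finance.
Round 5: (9) [notify_finance => cond_4]; (11) [income_below_cap, notify_finance => eligible_subsidy]. New: cond_4, eligible_subsidy.
Closure: {address_verified, adult_resident, application_complete, case_approved, citizen, cond_3, cond_4, cond_5, cond_8, eligible_subsidy, eligible_tier1, enrolled_program, exempt_fee, has_dependent, has_valid_id, household_head, identity_verified, income_below_cap, notify_finance, over_18, priority_flag, renewal_due, resident, tax_filed} — 24 facts.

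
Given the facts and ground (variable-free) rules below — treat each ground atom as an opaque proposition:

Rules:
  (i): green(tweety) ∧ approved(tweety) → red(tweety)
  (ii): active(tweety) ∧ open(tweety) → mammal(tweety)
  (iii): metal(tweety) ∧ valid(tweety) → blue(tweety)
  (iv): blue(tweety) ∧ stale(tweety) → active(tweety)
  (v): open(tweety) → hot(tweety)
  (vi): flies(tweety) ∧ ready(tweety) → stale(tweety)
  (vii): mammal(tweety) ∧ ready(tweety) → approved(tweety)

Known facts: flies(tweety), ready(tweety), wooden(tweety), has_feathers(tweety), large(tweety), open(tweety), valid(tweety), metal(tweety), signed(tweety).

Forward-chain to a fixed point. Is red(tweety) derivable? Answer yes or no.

no

Round 1: (iii) [metal(tweety) ∧ valid(tweety) → blue(tweety)]; (v) [open(tweety) → hot(tweety)]; (vi) [flies(tweety) ∧ ready(tweety) → stale(tweety)]. New: blue(tweety), hot(tweety), stale(tweety).
Round 2: (iv) [blue(tweety) ∧ stale(tweety) → active(tweety)]. New: active(tweety).
Round 3: (ii) [active(tweety) ∧ open(tweety) → mammal(tweety)]. New: mammal(tweety).
Round 4: (vii) [mammal(tweety) ∧ ready(tweety) → approved(tweety)]. New: approved(tweety).
Fixed point reached. red(tweety) is concluded only by (i); (i) needs green(tweety) (never derived).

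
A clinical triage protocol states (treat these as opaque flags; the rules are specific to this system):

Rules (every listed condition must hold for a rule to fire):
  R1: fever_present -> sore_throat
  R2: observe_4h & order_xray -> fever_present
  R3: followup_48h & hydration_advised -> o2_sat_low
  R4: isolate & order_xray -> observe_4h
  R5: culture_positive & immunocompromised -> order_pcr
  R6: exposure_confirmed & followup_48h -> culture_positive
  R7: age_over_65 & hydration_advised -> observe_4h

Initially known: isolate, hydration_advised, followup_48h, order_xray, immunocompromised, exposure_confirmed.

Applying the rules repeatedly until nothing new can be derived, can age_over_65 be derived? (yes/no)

no

Round 1 fires R3, R4, R6, giving o2_sat_low, observe_4h, culture_positive.
Round 2 fires R2, R5, giving fever_present, order_pcr.
Round 3 fires R1, giving sore_throat.
Fixed point reached. No rule has age_over_65 as a consequent, and it is not given.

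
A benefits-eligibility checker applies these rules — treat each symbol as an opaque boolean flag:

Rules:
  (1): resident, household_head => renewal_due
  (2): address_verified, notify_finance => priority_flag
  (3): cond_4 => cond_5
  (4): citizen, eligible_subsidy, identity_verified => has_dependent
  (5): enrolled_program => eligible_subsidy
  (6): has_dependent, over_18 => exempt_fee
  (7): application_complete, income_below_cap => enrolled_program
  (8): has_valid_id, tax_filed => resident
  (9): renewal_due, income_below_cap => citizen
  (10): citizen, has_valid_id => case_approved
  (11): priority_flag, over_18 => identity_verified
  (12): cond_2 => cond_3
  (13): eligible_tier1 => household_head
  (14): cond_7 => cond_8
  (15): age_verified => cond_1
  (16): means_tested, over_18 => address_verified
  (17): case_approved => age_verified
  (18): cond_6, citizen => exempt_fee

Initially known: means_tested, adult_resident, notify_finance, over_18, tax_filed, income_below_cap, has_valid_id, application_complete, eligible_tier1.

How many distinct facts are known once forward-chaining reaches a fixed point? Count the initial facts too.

23

[1] (7) [application_complete, income_below_cap => enrolled_program]; (8) [has_valid_id, tax_filed => resident]; (13) [eligible_tier1 => household_head]; (16) [means_tested, over_18 => address_verified]. ⇒ new: enrolled_program, resident, household_head, address_verified.
[2] (1) [resident, household_head => renewal_due]; (2) [address_verified, notify_finance => priority_flag]; (5) [enrolled_program => eligible_subsidy]. ⇒ new: renewal_due, priority_flag, eligible_subsidy.
[3] (9) [renewal_due, income_below_cap => citizen]; (11) [priority_flag, over_18 => identity_verified]. ⇒ new: citizen, identity_verified.
[4] (4) [citizen, eligible_subsidy, identity_verified => has_dependent]; (10) [citizen, has_valid_id => case_approved]. ⇒ new: has_dependent, case_approved.
[5] (6) [has_dependent, over_18 => exempt_fee]; (17) [case_approved => age_verified]. ⇒ new: exempt_fee, age_verified.
[6] (15) [age_verified => cond_1]. ⇒ new: cond_1.
Closure: {address_verified, adult_resident, age_verified, application_complete, case_approved, citizen, cond_1, eligible_subsidy, eligible_tier1, enrolled_program, exempt_fee, has_dependent, has_valid_id, household_head, identity_verified, income_below_cap, means_tested, notify_finance, over_18, priority_flag, renewal_due, resident, tax_filed} — 23 facts.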